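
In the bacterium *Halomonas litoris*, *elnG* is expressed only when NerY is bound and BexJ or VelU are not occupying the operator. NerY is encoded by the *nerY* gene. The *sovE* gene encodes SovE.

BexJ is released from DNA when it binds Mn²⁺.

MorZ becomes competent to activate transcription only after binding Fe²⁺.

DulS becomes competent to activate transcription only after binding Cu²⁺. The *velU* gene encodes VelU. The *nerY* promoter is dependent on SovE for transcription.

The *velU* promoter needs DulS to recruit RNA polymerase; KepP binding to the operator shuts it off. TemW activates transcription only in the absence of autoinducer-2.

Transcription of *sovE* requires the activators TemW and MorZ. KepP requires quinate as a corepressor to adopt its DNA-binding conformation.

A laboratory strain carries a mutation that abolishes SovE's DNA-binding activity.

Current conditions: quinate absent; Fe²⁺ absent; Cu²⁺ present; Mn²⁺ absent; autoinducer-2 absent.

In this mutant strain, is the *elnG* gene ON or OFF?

Mn²⁺ is absent, so BexJ is active.
SovE is non-functional in this strain, so it has no effect.
Required activator SovE is absent, so *nerY* is not transcribed.
So NerY is not produced.
Cu²⁺ is present, so DulS is active.
Quinate is absent, so KepP is inactive.
No repressor is bound and DulS is active, so *velU* is transcribed.
So VelU is produced and active.
With repressor BexJ bound, *elnG* is not transcribed.

OFF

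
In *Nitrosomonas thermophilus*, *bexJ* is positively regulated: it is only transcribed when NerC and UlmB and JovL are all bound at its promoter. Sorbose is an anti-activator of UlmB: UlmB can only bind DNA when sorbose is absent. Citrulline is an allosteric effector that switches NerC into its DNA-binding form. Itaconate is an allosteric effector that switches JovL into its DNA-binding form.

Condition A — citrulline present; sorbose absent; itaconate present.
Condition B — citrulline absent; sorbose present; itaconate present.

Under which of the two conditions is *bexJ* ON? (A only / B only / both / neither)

A only

Condition A:
Citrulline is present, so NerC is active.
Sorbose is absent, so UlmB is active.
Itaconate is present, so JovL is active.
No repressor is bound and NerC and UlmB and JovL are active, so *bexJ* is transcribed.
→ *bexJ* is ON in A.
Condition B:
Citrulline is absent, so NerC is inactive.
Sorbose is present, so UlmB is inactive.
Itaconate is present, so JovL is active.
Required activator NerC is absent, so *bexJ* is not transcribed.
→ *bexJ* is OFF in B.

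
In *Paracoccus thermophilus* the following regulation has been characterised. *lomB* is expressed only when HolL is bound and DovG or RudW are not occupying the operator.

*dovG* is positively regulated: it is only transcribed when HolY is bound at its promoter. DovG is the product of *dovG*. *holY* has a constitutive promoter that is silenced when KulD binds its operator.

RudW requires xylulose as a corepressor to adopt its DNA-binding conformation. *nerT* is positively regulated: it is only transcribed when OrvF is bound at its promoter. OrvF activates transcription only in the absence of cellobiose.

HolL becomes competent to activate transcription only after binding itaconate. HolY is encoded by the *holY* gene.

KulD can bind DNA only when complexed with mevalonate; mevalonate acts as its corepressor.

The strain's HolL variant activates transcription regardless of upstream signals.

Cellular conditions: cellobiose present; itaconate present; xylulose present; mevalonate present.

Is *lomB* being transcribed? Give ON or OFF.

Mevalonate is present, so KulD is active.
With repressor KulD bound, *holY* is not transcribed.
So HolY is not produced.
Required activator HolY is absent, so *dovG* is not transcribed.
So DovG is not produced.
Xylulose is present, so RudW is active.
HolL is constitutively active in this strain.
With repressor RudW bound, *lomB* is not transcribed.

OFF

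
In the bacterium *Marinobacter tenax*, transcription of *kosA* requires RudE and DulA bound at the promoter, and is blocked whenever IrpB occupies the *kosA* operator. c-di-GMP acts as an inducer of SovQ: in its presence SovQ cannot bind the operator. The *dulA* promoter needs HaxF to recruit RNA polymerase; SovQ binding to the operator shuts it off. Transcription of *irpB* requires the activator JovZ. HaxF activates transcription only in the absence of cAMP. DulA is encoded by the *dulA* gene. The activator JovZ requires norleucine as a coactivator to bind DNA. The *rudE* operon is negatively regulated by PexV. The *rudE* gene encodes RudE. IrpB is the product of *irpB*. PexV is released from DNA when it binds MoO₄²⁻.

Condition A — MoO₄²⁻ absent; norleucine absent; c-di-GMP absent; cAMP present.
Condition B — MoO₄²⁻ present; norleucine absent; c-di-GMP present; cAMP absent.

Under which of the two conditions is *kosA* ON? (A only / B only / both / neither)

B only

Condition A:
MoO₄²⁻ is absent, so PexV is active.
With repressor PexV bound, *rudE* is not transcribed.
So RudE is not produced.
Norleucine is absent, so JovZ is inactive.
Required activator JovZ is absent, so *irpB* is not transcribed.
So IrpB is not produced.
c-di-GMP is absent, so SovQ is active.
cAMP is present, so HaxF is inactive.
With repressor SovQ bound, *dulA* is not transcribed.
So DulA is not produced.
Required activator RudE is absent, so *kosA* is not transcribed.
→ *kosA* is OFF in A.
Condition B:
MoO₄²⁻ is present, so PexV is inactive.
With no repressor bound, *rudE* is transcribed.
So RudE is produced and active.
Norleucine is absent, so JovZ is inactive.
Required activator JovZ is absent, so *irpB* is not transcribed.
So IrpB is not produced.
c-di-GMP is present, so SovQ is inactive.
cAMP is absent, so HaxF is active.
No repressor is bound and HaxF is active, so *dulA* is transcribed.
So DulA is produced and active.
No repressor is bound and RudE and DulA are active, so *kosA* is transcribed.
→ *kosA* is ON in B.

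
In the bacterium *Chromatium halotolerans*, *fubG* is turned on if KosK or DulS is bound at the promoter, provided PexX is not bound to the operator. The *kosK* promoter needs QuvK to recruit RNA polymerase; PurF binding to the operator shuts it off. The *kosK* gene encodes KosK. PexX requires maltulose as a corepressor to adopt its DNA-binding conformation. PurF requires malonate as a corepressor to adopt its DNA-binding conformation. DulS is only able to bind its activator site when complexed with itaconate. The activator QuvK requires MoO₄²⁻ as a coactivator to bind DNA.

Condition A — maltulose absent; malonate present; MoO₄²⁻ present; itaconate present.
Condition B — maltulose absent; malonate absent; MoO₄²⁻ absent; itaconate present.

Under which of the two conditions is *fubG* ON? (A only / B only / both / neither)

both

Condition A:
Maltulose is absent, so PexX is inactive.
Malonate is present, so PurF is active.
MoO₄²⁻ is present, so QuvK is active.
With repressor PurF bound, *kosK* is not transcribed.
So KosK is not produced.
Itaconate is present, so DulS is active.
Activator DulS is present, so *fubG* is transcribed.
→ *fubG* is ON in A.
Condition B:
Maltulose is absent, so PexX is inactive.
Malonate is absent, so PurF is inactive.
MoO₄²⁻ is absent, so QuvK is inactive.
Required activator QuvK is absent, so *kosK* is not transcribed.
So KosK is not produced.
Itaconate is present, so DulS is active.
Activator DulS is present, so *fubG* is transcribed.
→ *fubG* is ON in B.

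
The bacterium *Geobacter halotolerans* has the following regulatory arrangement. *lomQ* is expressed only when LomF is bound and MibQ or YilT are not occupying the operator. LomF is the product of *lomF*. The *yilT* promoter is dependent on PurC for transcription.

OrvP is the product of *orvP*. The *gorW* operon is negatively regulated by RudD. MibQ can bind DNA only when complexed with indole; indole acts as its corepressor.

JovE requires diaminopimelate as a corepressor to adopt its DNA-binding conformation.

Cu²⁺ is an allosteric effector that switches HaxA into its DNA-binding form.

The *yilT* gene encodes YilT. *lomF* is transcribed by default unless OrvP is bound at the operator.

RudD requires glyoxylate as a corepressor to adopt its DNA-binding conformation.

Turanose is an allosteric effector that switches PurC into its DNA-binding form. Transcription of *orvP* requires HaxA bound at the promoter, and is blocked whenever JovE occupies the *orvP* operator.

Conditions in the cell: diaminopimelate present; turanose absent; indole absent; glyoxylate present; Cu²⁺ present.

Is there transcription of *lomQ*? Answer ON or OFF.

ON

Cu²⁺ is present, so HaxA is active.
Diaminopimelate is present, so JovE is active.
With repressor JovE bound, *orvP* is not transcribed.
So OrvP is not produced.
With no repressor bound, *lomF* is transcribed.
So LomF is produced and active.
Indole is absent, so MibQ is inactive.
Turanose is absent, so PurC is inactive.
Required activator PurC is absent, so *yilT* is not transcribed.
So YilT is not produced.
No repressor is bound and LomF is active, so *lomQ* is transcribed.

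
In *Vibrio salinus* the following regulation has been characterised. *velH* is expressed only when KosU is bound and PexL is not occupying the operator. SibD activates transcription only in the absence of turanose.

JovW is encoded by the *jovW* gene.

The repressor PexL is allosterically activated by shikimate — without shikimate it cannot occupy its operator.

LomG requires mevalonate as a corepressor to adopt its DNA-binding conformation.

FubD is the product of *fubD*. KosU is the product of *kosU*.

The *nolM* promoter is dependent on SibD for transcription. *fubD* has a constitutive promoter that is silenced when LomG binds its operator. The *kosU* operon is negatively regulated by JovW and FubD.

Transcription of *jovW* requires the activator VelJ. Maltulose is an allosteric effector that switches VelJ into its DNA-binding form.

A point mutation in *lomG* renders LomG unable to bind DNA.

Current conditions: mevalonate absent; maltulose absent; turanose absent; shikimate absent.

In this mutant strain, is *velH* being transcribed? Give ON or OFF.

OFF

Shikimate is absent, so PexL is inactive.
Maltulose is absent, so VelJ is inactive.
Required activator VelJ is absent, so *jovW* is not transcribed.
So JovW is not produced.
LomG is non-functional in this strain, so it has no effect.
With no repressor bound, *fubD* is transcribed.
So FubD is produced and active.
With repressor FubD bound, *kosU* is not transcribed.
So KosU is not produced.
Required activator KosU is absent, so *velH* is not transcribed.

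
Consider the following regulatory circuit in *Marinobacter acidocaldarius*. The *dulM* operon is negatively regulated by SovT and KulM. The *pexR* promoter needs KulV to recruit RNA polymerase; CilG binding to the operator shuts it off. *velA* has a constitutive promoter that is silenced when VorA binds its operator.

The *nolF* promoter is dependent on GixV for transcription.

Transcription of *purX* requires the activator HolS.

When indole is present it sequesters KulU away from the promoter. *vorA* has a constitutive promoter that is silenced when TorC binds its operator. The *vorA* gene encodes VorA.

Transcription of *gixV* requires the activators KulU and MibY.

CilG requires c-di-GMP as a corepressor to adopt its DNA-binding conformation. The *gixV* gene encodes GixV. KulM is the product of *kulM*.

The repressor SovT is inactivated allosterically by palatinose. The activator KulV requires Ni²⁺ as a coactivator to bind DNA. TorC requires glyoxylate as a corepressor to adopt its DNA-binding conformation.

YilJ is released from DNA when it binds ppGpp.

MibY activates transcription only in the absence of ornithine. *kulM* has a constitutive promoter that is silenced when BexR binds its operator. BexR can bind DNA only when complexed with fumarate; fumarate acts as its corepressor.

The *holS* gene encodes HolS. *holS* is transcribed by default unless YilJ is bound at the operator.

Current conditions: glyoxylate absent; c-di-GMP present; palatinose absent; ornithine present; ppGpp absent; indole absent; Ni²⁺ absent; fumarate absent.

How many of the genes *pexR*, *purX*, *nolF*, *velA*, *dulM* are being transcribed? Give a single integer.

c-di-GMP is present, so CilG is active.
Ni²⁺ is absent, so KulV is inactive.
With repressor CilG bound, *pexR* is not transcribed.
→ *pexR* is OFF.
ppGpp is absent, so YilJ is active.
With repressor YilJ bound, *holS* is not transcribed.
So HolS is not produced.
Required activator HolS is absent, so *purX* is not transcribed.
→ *purX* is OFF.
Indole is absent, so KulU is active.
Ornithine is present, so MibY is inactive.
Required activator MibY is absent, so *gixV* is not transcribed.
So GixV is not produced.
Required activator GixV is absent, so *nolF* is not transcribed.
→ *nolF* is OFF.
Glyoxylate is absent, so TorC is inactive.
With no repressor bound, *vorA* is transcribed.
So VorA is produced and active.
With repressor VorA bound, *velA* is not transcribed.
→ *velA* is OFF.
Palatinose is absent, so SovT is active.
Fumarate is absent, so BexR is inactive.
With no repressor bound, *kulM* is transcribed.
So KulM is produced and active.
With repressor SovT bound, *dulM* is not transcribed.
→ *dulM* is OFF.
0 of the 5 genes are transcribed.

0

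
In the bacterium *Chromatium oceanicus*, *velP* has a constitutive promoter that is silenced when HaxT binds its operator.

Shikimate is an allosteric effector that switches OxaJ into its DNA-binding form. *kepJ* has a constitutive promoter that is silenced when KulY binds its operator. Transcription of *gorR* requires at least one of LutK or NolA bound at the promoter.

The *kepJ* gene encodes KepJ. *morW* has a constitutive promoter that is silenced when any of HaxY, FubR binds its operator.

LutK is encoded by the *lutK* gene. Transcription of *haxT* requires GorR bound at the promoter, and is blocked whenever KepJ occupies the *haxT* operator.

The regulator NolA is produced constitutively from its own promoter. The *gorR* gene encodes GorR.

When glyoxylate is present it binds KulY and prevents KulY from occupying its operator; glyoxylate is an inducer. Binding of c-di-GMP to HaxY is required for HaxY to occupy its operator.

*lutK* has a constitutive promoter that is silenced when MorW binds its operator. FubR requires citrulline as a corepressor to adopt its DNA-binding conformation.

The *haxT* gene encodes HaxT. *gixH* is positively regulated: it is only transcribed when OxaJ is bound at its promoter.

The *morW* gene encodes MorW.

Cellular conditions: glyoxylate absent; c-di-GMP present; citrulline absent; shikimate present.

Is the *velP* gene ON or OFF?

c-di-GMP is present, so HaxY is active.
Citrulline is absent, so FubR is inactive.
With repressor HaxY bound, *morW* is not transcribed.
So MorW is not produced.
With no repressor bound, *lutK* is transcribed.
So LutK is produced and active.
NolA is produced constitutively and is active.
Activator LutK is present, so *gorR* is transcribed.
So GorR is produced and active.
Glyoxylate is absent, so KulY is active.
With repressor KulY bound, *kepJ* is not transcribed.
So KepJ is not produced.
No repressor is bound and GorR is active, so *haxT* is transcribed.
So HaxT is produced and active.
With repressor HaxT bound, *velP* is not transcribed.

OFF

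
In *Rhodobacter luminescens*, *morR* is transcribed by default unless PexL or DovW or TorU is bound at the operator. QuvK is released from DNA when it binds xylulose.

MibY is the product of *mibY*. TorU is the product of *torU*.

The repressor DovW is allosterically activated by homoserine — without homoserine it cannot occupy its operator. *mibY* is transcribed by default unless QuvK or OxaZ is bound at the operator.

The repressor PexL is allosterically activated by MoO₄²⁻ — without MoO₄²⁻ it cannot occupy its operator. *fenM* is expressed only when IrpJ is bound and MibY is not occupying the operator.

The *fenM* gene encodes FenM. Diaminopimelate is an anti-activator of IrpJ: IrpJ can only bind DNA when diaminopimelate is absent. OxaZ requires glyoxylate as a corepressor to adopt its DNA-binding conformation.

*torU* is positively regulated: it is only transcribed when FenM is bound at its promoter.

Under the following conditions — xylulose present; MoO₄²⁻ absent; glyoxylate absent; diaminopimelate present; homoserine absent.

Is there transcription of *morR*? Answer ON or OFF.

ON

MoO₄²⁻ is absent, so PexL is inactive.
Homoserine is absent, so DovW is inactive.
Diaminopimelate is present, so IrpJ is inactive.
Xylulose is present, so QuvK is inactive.
Glyoxylate is absent, so OxaZ is inactive.
With no repressor bound, *mibY* is transcribed.
So MibY is produced and active.
With repressor MibY bound, *fenM* is not transcribed.
So FenM is not produced.
Required activator FenM is absent, so *torU* is not transcribed.
So TorU is not produced.
With no repressor bound, *morR* is transcribed.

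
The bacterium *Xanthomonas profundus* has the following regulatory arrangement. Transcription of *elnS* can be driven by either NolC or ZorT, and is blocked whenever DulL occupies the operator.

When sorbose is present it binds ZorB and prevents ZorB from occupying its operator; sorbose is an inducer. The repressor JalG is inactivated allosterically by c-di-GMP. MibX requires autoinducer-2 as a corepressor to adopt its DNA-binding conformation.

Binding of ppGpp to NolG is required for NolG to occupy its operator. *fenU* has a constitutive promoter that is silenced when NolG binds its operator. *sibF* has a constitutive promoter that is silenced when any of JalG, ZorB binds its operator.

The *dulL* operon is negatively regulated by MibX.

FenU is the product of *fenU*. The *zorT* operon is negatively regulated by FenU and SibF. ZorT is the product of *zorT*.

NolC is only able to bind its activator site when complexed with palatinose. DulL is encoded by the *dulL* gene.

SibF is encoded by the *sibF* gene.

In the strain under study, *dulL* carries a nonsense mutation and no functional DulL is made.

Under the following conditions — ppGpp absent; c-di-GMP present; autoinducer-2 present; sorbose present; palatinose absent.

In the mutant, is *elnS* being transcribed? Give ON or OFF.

Palatinose is absent, so NolC is inactive.
ppGpp is absent, so NolG is inactive.
With no repressor bound, *fenU* is transcribed.
So FenU is produced and active.
c-di-GMP is present, so JalG is inactive.
Sorbose is present, so ZorB is inactive.
With no repressor bound, *sibF* is transcribed.
So SibF is produced and active.
With repressor FenU bound, *zorT* is not transcribed.
So ZorT is not produced.
DulL is non-functional in this strain, so it has no effect.
No activator is available at the *elnS* promoter, so *elnS* is not transcribed.

OFF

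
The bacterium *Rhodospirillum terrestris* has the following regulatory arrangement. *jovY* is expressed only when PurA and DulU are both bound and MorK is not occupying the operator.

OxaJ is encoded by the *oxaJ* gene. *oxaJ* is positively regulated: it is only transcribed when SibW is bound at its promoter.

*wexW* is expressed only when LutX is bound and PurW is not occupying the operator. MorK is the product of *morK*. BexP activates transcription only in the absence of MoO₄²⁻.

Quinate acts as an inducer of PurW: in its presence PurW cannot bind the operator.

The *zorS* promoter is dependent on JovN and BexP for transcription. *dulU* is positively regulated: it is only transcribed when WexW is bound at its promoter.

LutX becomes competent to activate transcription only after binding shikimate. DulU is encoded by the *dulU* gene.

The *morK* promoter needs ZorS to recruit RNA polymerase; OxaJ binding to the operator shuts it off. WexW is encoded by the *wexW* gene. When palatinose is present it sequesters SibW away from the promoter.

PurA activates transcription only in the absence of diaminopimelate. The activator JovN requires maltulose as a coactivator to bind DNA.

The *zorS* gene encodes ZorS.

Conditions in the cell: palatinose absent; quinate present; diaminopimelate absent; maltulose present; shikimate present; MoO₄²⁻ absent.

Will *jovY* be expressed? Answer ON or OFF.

ON

Maltulose is present, so JovN is active.
MoO₄²⁻ is absent, so BexP is active.
No repressor is bound and JovN and BexP are active, so *zorS* is transcribed.
So ZorS is produced and active.
Palatinose is absent, so SibW is active.
No repressor is bound and SibW is active, so *oxaJ* is transcribed.
So OxaJ is produced and active.
With repressor OxaJ bound, *morK* is not transcribed.
So MorK is not produced.
Diaminopimelate is absent, so PurA is active.
Quinate is present, so PurW is inactive.
Shikimate is present, so LutX is active.
No repressor is bound and LutX is active, so *wexW* is transcribed.
So WexW is produced and active.
No repressor is bound and WexW is active, so *dulU* is transcribed.
So DulU is produced and active.
No repressor is bound and PurA and DulU are active, so *jovY* is transcribed.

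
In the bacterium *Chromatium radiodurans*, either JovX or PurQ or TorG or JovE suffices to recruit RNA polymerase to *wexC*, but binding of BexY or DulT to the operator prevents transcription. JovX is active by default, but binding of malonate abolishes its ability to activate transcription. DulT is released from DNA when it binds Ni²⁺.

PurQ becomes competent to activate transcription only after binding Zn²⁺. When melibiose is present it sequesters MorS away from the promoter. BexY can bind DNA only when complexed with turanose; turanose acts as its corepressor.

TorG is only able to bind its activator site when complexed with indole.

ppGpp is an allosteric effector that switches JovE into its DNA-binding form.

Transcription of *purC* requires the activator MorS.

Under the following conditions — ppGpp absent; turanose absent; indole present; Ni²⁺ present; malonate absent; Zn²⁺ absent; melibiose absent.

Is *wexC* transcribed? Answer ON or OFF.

ON

Turanose is absent, so BexY is inactive.
Malonate is absent, so JovX is active.
Zn²⁺ is absent, so PurQ is inactive.
Indole is present, so TorG is active.
ppGpp is absent, so JovE is inactive.
Ni²⁺ is present, so DulT is inactive.
Activator JovX is present, so *wexC* is transcribed.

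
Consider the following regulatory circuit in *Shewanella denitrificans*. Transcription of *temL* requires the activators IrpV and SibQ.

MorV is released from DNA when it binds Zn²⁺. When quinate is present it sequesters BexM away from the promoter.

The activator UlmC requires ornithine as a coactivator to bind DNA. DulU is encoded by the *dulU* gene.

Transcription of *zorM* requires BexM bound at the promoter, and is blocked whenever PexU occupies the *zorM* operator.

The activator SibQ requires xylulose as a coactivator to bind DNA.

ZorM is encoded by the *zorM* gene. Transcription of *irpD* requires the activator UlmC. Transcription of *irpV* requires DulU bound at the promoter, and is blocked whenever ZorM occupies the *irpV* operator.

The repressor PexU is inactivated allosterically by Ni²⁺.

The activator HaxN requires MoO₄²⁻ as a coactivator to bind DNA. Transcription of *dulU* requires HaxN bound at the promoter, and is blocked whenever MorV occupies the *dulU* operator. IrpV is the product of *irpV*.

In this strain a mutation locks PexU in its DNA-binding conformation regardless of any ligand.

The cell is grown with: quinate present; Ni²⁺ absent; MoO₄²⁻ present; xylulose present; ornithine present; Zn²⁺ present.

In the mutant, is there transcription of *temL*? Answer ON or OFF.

MoO₄²⁻ is present, so HaxN is active.
Zn²⁺ is present, so MorV is inactive.
No repressor is bound and HaxN is active, so *dulU* is transcribed.
So DulU is produced and active.
Quinate is present, so BexM is inactive.
PexU is constitutively active in this strain.
With repressor PexU bound, *zorM* is not transcribed.
So ZorM is not produced.
No repressor is bound and DulU is active, so *irpV* is transcribed.
So IrpV is produced and active.
Xylulose is present, so SibQ is active.
No repressor is bound and IrpV and SibQ are active, so *temL* is transcribed.

ON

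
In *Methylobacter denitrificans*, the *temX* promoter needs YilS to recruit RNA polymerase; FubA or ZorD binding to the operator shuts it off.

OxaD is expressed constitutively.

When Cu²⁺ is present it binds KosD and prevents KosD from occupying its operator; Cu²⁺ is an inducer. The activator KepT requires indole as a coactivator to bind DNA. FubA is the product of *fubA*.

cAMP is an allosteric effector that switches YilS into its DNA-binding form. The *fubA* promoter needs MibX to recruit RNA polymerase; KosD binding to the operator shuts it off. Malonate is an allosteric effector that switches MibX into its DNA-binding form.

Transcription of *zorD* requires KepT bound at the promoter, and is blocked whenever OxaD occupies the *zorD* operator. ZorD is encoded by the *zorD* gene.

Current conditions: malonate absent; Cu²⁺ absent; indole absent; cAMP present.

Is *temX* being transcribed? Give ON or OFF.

Malonate is absent, so MibX is inactive.
Cu²⁺ is absent, so KosD is active.
With repressor KosD bound, *fubA* is not transcribed.
So FubA is not produced.
cAMP is present, so YilS is active.
Indole is absent, so KepT is inactive.
OxaD is produced constitutively and is active.
With repressor OxaD bound, *zorD* is not transcribed.
So ZorD is not produced.
No repressor is bound and YilS is active, so *temX* is transcribed.

ON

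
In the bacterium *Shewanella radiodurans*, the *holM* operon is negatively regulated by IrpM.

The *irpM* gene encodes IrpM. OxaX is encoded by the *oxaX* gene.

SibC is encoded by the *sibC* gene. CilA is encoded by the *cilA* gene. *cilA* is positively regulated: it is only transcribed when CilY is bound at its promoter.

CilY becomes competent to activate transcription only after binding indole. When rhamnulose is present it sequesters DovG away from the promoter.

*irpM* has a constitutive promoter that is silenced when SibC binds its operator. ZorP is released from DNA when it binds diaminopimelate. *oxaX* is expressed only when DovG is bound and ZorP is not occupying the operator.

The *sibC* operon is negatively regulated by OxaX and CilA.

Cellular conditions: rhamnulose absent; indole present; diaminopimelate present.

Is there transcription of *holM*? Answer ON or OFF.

OFF

Rhamnulose is absent, so DovG is active.
Diaminopimelate is present, so ZorP is inactive.
No repressor is bound and DovG is active, so *oxaX* is transcribed.
So OxaX is produced and active.
Indole is present, so CilY is active.
No repressor is bound and CilY is active, so *cilA* is transcribed.
So CilA is produced and active.
With repressor OxaX bound, *sibC* is not transcribed.
So SibC is not produced.
With no repressor bound, *irpM* is transcribed.
So IrpM is produced and active.
With repressor IrpM bound, *holM* is not transcribed.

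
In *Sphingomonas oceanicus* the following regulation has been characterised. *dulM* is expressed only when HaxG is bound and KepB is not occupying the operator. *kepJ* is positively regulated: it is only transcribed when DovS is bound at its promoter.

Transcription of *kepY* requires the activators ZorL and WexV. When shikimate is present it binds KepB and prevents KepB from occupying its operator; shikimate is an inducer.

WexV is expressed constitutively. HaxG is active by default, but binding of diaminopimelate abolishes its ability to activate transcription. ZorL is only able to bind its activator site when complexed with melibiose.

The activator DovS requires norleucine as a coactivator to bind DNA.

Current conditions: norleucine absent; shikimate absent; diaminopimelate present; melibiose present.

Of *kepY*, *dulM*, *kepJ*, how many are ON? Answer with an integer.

1

Melibiose is present, so ZorL is active.
WexV is produced constitutively and is active.
No repressor is bound and ZorL and WexV are active, so *kepY* is transcribed.
→ *kepY* is ON.
Shikimate is absent, so KepB is active.
Diaminopimelate is present, so HaxG is inactive.
With repressor KepB bound, *dulM* is not transcribed.
→ *dulM* is OFF.
Norleucine is absent, so DovS is inactive.
Required activator DovS is absent, so *kepJ* is not transcribed.
→ *kepJ* is OFF.
1 of the 3 genes is transcribed.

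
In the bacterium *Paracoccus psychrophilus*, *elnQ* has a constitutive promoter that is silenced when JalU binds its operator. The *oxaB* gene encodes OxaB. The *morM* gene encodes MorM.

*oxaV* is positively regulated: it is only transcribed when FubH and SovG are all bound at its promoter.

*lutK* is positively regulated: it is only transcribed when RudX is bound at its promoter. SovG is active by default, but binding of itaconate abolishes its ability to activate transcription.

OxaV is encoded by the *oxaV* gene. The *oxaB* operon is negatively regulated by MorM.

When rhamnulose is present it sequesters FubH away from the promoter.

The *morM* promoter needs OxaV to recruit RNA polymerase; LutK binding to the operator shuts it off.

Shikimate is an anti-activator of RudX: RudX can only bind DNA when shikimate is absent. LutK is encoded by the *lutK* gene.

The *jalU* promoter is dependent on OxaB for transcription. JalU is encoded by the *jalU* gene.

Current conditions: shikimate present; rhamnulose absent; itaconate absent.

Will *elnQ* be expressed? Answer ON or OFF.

Shikimate is present, so RudX is inactive.
Required activator RudX is absent, so *lutK* is not transcribed.
So LutK is not produced.
Rhamnulose is absent, so FubH is active.
Itaconate is absent, so SovG is active.
No repressor is bound and FubH and SovG are active, so *oxaV* is transcribed.
So OxaV is produced and active.
No repressor is bound and OxaV is active, so *morM* is transcribed.
So MorM is produced and active.
With repressor MorM bound, *oxaB* is not transcribed.
So OxaB is not produced.
Required activator OxaB is absent, so *jalU* is not transcribed.
So JalU is not produced.
With no repressor bound, *elnQ* is transcribed.

ON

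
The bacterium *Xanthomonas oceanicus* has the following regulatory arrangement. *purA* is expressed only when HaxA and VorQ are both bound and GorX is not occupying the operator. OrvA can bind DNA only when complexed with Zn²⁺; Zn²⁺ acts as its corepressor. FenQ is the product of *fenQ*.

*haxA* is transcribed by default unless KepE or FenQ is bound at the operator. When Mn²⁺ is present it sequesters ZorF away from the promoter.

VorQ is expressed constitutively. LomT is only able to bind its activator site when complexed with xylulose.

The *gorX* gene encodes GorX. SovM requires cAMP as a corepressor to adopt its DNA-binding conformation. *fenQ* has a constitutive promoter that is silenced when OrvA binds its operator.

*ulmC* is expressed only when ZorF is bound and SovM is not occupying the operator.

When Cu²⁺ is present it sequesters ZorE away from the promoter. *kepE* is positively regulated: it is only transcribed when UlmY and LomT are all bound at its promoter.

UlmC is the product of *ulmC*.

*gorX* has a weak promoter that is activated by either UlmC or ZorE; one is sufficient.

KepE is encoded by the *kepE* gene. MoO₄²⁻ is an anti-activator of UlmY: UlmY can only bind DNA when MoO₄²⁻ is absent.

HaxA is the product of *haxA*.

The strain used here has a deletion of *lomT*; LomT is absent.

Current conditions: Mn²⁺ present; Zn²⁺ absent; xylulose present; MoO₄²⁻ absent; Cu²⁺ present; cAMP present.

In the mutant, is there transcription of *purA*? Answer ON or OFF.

OFF

Mn²⁺ is present, so ZorF is inactive.
cAMP is present, so SovM is active.
With repressor SovM bound, *ulmC* is not transcribed.
So UlmC is not produced.
Cu²⁺ is present, so ZorE is inactive.
No activator is available at the *gorX* promoter, so *gorX* is not transcribed.
So GorX is not produced.
MoO₄²⁻ is absent, so UlmY is active.
LomT is non-functional in this strain, so it has no effect.
Required activator LomT is absent, so *kepE* is not transcribed.
So KepE is not produced.
Zn²⁺ is absent, so OrvA is inactive.
With no repressor bound, *fenQ* is transcribed.
So FenQ is produced and active.
With repressor FenQ bound, *haxA* is not transcribed.
So HaxA is not produced.
VorQ is produced constitutively and is active.
Required activator HaxA is absent, so *purA* is not transcribed.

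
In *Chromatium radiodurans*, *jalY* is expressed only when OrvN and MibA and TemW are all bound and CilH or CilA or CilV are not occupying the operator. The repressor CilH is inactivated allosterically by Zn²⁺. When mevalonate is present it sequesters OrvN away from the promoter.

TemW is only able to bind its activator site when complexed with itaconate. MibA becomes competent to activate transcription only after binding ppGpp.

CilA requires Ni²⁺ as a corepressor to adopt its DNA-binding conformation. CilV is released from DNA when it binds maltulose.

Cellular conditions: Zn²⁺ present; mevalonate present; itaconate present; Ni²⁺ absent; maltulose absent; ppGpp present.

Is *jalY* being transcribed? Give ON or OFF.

OFF

Zn²⁺ is present, so CilH is inactive.
Mevalonate is present, so OrvN is inactive.
Ni²⁺ is absent, so CilA is inactive.
ppGpp is present, so MibA is active.
Maltulose is absent, so CilV is active.
Itaconate is present, so TemW is active.
With repressor CilV bound, *jalY* is not transcribed.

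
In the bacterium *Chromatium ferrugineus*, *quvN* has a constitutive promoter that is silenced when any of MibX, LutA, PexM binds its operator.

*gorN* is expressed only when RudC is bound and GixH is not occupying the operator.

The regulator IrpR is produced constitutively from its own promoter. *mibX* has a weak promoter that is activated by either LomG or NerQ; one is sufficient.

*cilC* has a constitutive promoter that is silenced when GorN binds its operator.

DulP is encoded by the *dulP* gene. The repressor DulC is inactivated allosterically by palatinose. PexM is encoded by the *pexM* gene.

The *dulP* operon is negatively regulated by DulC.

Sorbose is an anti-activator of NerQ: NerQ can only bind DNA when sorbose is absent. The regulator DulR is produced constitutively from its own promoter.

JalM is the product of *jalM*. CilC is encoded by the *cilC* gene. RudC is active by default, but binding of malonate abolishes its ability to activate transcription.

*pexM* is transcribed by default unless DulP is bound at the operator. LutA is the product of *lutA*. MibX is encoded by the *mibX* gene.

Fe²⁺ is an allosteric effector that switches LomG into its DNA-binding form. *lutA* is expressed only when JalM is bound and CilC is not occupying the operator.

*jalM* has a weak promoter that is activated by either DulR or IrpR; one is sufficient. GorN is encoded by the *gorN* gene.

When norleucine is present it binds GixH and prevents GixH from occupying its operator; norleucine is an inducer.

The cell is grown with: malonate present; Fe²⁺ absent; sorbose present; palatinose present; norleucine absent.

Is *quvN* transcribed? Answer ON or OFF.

ON

Fe²⁺ is absent, so LomG is inactive.
Sorbose is present, so NerQ is inactive.
No activator is available at the *mibX* promoter, so *mibX* is not transcribed.
So MibX is not produced.
Norleucine is absent, so GixH is active.
Malonate is present, so RudC is inactive.
With repressor GixH bound, *gorN* is not transcribed.
So GorN is not produced.
With no repressor bound, *cilC* is transcribed.
So CilC is produced and active.
DulR is produced constitutively and is active.
IrpR is produced constitutively and is active.
Activator DulR is present, so *jalM* is transcribed.
So JalM is produced and active.
With repressor CilC bound, *lutA* is not transcribed.
So LutA is not produced.
Palatinose is present, so DulC is inactive.
With no repressor bound, *dulP* is transcribed.
So DulP is produced and active.
With repressor DulP bound, *pexM* is not transcribed.
So PexM is not produced.
With no repressor bound, *quvN* is transcribed.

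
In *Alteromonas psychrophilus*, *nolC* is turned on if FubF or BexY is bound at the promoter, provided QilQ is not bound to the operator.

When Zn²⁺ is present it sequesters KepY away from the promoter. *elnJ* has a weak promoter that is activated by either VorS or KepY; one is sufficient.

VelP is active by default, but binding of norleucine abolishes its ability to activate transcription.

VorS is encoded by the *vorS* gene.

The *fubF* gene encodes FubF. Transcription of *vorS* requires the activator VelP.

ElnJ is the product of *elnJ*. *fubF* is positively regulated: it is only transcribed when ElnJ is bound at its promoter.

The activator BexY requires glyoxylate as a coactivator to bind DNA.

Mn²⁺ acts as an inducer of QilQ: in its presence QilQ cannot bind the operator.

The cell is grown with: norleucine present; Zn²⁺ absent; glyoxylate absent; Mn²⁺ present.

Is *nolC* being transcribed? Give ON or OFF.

Mn²⁺ is present, so QilQ is inactive.
Norleucine is present, so VelP is inactive.
Required activator VelP is absent, so *vorS* is not transcribed.
So VorS is not produced.
Zn²⁺ is absent, so KepY is active.
Activator KepY is present, so *elnJ* is transcribed.
So ElnJ is produced and active.
No repressor is bound and ElnJ is active, so *fubF* is transcribed.
So FubF is produced and active.
Glyoxylate is absent, so BexY is inactive.
Activator FubF is present, so *nolC* is transcribed.

ON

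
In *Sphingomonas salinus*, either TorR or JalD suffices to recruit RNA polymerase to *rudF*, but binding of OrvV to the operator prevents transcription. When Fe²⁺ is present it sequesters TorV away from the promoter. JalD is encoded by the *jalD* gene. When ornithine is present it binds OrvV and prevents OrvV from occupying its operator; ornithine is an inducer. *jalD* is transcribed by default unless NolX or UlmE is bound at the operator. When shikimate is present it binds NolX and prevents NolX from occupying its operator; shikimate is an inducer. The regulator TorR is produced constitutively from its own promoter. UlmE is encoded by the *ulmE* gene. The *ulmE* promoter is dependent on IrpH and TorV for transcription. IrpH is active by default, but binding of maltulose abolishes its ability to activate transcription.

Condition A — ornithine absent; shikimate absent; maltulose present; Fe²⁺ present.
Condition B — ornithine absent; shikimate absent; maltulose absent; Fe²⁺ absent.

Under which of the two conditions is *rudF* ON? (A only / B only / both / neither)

Condition A:
TorR is produced constitutively and is active.
Ornithine is absent, so OrvV is active.
Shikimate is absent, so NolX is active.
Maltulose is present, so IrpH is inactive.
Fe²⁺ is present, so TorV is inactive.
Required activator IrpH is absent, so *ulmE* is not transcribed.
So UlmE is not produced.
With repressor NolX bound, *jalD* is not transcribed.
So JalD is not produced.
With repressor OrvV bound, *rudF* is not transcribed.
→ *rudF* is OFF in A.
Condition B:
TorR is produced constitutively and is active.
Ornithine is absent, so OrvV is active.
Shikimate is absent, so NolX is active.
Maltulose is absent, so IrpH is active.
Fe²⁺ is absent, so TorV is active.
No repressor is bound and IrpH and TorV are active, so *ulmE* is transcribed.
So UlmE is produced and active.
With repressor NolX bound, *jalD* is not transcribed.
So JalD is not produced.
With repressor OrvV bound, *rudF* is not transcribed.
→ *rudF* is OFF in B.

neither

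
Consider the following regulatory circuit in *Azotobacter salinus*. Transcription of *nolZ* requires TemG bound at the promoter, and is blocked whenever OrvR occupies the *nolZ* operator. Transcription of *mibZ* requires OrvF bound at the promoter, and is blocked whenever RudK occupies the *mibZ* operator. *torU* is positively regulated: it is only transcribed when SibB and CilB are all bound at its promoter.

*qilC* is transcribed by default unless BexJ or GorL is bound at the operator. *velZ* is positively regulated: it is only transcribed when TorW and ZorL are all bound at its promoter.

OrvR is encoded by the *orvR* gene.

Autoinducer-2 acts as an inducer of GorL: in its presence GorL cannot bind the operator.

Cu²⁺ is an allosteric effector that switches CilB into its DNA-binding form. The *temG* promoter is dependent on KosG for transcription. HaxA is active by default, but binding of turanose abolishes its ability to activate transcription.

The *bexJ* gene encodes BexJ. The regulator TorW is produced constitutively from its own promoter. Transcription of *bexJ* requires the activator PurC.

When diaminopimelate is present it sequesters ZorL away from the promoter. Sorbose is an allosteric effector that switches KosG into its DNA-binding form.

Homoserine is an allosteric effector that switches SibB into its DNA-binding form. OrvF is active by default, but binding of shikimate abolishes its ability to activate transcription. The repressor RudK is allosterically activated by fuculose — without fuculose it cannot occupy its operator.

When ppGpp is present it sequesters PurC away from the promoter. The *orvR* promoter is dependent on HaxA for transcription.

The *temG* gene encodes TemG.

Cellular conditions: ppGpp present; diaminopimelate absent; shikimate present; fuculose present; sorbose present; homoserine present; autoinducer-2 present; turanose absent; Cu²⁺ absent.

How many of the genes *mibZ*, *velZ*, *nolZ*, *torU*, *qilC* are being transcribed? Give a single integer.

2

Shikimate is present, so OrvF is inactive.
Fuculose is present, so RudK is active.
With repressor RudK bound, *mibZ* is not transcribed.
→ *mibZ* is OFF.
TorW is produced constitutively and is active.
Diaminopimelate is absent, so ZorL is active.
No repressor is bound and TorW and ZorL are active, so *velZ* is transcribed.
→ *velZ* is ON.
Turanose is absent, so HaxA is active.
No repressor is bound and HaxA is active, so *orvR* is transcribed.
So OrvR is produced and active.
Sorbose is present, so KosG is active.
No repressor is bound and KosG is active, so *temG* is transcribed.
So TemG is produced and active.
With repressor OrvR bound, *nolZ* is not transcribed.
→ *nolZ* is OFF.
Homoserine is present, so SibB is active.
Cu²⁺ is absent, so CilB is inactive.
Required activator CilB is absent, so *torU* is not transcribed.
→ *torU* is OFF.
ppGpp is present, so PurC is inactive.
Required activator PurC is absent, so *bexJ* is not transcribed.
So BexJ is not produced.
Autoinducer-2 is present, so GorL is inactive.
With no repressor bound, *qilC* is transcribed.
→ *qilC* is ON.
2 of the 5 genes are transcribed.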